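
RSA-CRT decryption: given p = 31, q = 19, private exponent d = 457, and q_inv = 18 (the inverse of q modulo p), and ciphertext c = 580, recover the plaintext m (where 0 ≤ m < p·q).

300

d_p = d mod (p−1) = 457 mod 30 = 7; d_q = d mod (q−1) = 7.
m₁ = c^(d_p) mod p: c ≡ 22 (mod 31), and 22^7 mod 31 = 21.
m₂ = c^(d_q) mod q: c ≡ 10 (mod 19), and 10^7 mod 19 = 15.
h = q_inv·(m₁ − m₂) mod p = 18·(21 − 15) mod 31 = 15.
m = m₂ + h·q = 15 + 15·19 = 300.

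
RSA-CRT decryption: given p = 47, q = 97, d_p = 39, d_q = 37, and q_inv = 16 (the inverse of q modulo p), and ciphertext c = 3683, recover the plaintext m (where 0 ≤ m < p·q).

4105

m₁ = c^(d_p) mod p: c ≡ 17 (mod 47), and 17^39 mod 47 = 16.
m₂ = c^(d_q) mod q: c ≡ 94 (mod 97), and 94^37 mod 97 = 31.
h = q_inv·(m₁ − m₂) mod p = 16·(16 − 31) mod 47 = 42.
m = m₂ + h·q = 31 + 42·97 = 4105.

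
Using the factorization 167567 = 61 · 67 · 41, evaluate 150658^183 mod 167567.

80927

Mod 61: 150658 ≡ 49; by Fermat, exponent reduces to 183 mod 60 = 3; 49^3 ≡ 41 (mod 61).
Mod 67: 150658 ≡ 42; by Fermat, exponent reduces to 183 mod 66 = 51; 42^51 ≡ 58 (mod 67).
Mod 41: 150658 ≡ 24; by Fermat, exponent reduces to 183 mod 40 = 23; 24^23 ≡ 34 (mod 41).
Combine by CRT: x ≡ 41 (mod 61), x ≡ 58 (mod 67), x ≡ 34 (mod 41) ⇒ x ≡ 80927 (mod 167567).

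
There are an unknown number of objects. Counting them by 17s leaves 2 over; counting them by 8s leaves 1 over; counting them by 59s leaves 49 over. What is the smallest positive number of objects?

7601

The moduli are pairwise coprime; M = 17·8·59 = 8024.
M/17 = 472; 472 ≡ 13 (mod 17); 13·4 ≡ 1, so inverse 4.
M/8 = 1003; 1003 ≡ 3 (mod 8); 3·3 ≡ 1, so inverse 3.
M/59 = 136; 136 ≡ 18 (mod 59); 18·23 ≡ 1, so inverse 23.
N ≡ 2·472·4 + 1·1003·3 + 49·136·23 = 160057.
160057 mod 8024 = 7601.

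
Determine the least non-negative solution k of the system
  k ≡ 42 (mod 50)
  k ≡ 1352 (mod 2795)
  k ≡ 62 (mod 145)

Combine the congruences pairwise.
gcd(50, 2795) = 5 and 5 | (1352 − 42), so the pair is consistent; merging gives k ≡ 6942 (mod 27950), where 27950 = lcm(50, 2795).
gcd(27950, 145) = 5 and 5 | (62 − 6942), so the pair is consistent; merging gives k ≡ 174642 (mod 810550), where 810550 = lcm(27950, 145).
The solution is unique modulo lcm(50, 2795, 145) = 810550.

174642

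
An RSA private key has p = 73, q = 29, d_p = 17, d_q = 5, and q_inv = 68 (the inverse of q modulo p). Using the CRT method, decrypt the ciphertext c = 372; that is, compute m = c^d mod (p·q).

m₁ = c^(d_p) mod p: c ≡ 7 (mod 73), and 7^17 mod 73 = 56.
m₂ = c^(d_q) mod q: c ≡ 24 (mod 29), and 24^5 mod 29 = 7.
h = q_inv·(m₁ − m₂) mod p = 68·(56 − 7) mod 73 = 47.
m = m₂ + h·q = 7 + 47·29 = 1370.

1370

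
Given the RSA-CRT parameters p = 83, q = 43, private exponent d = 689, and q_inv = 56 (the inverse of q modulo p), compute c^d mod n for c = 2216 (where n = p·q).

d_p = d mod (p−1) = 689 mod 82 = 33; d_q = d mod (q−1) = 17.
m₁ = c^(d_p) mod p: c ≡ 58 (mod 83), and 58^33 mod 83 = 60.
m₂ = c^(d_q) mod q: c ≡ 23 (mod 43), and 23^17 mod 43 = 14.
h = q_inv·(m₁ − m₂) mod p = 56·(60 − 14) mod 83 = 3.
m = m₂ + h·q = 14 + 3·43 = 143.

143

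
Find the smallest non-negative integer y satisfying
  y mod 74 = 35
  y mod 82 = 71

Combine the congruences pairwise.
gcd(74, 82) = 2 and 2 | (71 − 35), so the pair is consistent; merging gives y ≡ 1219 (mod 3034), where 3034 = lcm(74, 82).
The solution is unique modulo lcm(74, 82) = 3034.

1219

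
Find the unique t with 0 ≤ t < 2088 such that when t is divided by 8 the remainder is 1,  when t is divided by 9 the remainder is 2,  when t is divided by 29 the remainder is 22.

2081

Combine the congruences pairwise.
From t ≡ 1 (mod 8) write t = 1 + 8s. Substituting into t ≡ 2 (mod 9) gives 8s ≡ 1 (mod 9), and since 8⁻¹ ≡ 8 (mod 9), s ≡ 8. Hence t ≡ 1 + 8·8 = 65 (mod 72).
From t ≡ 65 (mod 72) write t = 65 + 72s. Substituting into t ≡ 22 (mod 29) gives 72s ≡ 15 (mod 29), and since 14⁻¹ ≡ 27 (mod 29), s ≡ 28. Hence t ≡ 65 + 72·28 = 2081 (mod 2088).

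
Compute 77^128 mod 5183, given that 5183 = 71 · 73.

Mod 71: 77 ≡ 6; by Fermat, exponent reduces to 128 mod 70 = 58; 6^58 ≡ 64 (mod 71).
Mod 73: 77 ≡ 4; by Fermat, exponent reduces to 128 mod 72 = 56; 4^56 ≡ 16 (mod 73).
Combine by CRT: x ≡ 64 (mod 71), x ≡ 16 (mod 73) ⇒ x ≡ 1768 (mod 5183).

1768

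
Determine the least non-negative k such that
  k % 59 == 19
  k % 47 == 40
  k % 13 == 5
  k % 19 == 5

615035

The moduli are pairwise coprime; N = 59·47·13·19 = 684931.
N/59 = 11609; 11609 ≡ 45 (mod 59); 45·21 ≡ 1, so inverse 21.
N/47 = 14573; 14573 ≡ 3 (mod 47); 3·16 ≡ 1, so inverse 16.
N/13 = 52687; 52687 ≡ 11 (mod 13); 11·6 ≡ 1, so inverse 6.
N/19 = 36049; 36049 ≡ 6 (mod 19); 6·16 ≡ 1, so inverse 16.
k ≡ 19·11609·21 + 40·14573·16 + 5·52687·6 + 5·36049·16 = 18423241.
18423241 mod 684931 = 615035.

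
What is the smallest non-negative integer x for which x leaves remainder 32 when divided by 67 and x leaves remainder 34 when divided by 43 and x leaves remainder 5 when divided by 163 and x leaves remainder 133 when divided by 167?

20464981

The moduli are pairwise coprime; N = 67·43·163·167 = 78423701.
N/67 = 1170503; 1170503 ≡ 13 (mod 67); 13·31 ≡ 1, so inverse 31.
N/43 = 1823807; 1823807 ≡ 5 (mod 43); 5·26 ≡ 1, so inverse 26.
N/163 = 481127; 481127 ≡ 114 (mod 163); 114·153 ≡ 1, so inverse 153.
N/167 = 469603; 469603 ≡ 166 (mod 167); 166·166 ≡ 1, so inverse 166.
x ≡ 32·1170503·31 + 34·1823807·26 + 5·481127·153 + 133·469603·166 = 13509341553.
13509341553 mod 78423701 = 20464981.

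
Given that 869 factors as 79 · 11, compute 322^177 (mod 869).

Mod 79: 322 ≡ 6; by Fermat, exponent reduces to 177 mod 78 = 21; 6^21 ≡ 69 (mod 79).
Mod 11: 322 ≡ 3; by Fermat, exponent reduces to 177 mod 10 = 7; 3^7 ≡ 9 (mod 11).
Combine by CRT: x ≡ 69 (mod 79), x ≡ 9 (mod 11) ⇒ x ≡ 306 (mod 869).

306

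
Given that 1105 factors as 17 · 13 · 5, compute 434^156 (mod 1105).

Mod 17: 434 ≡ 9; by Fermat, exponent reduces to 156 mod 16 = 12; 9^12 ≡ 16 (mod 17).
Mod 13: 434 ≡ 5; since 12 | 156, by Fermat 5^156 ≡ 1 (mod 13).
Mod 5: 434 ≡ 4; since 4 | 156, by Fermat 4^156 ≡ 1 (mod 5).
Combine by CRT: x ≡ 16 (mod 17), x ≡ 1 (mod 13), x ≡ 1 (mod 5) ⇒ x ≡ 781 (mod 1105).

781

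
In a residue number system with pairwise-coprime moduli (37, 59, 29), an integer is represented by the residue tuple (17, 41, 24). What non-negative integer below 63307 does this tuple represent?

9304

The moduli are pairwise coprime; N = 37·59·29 = 63307.
N/37 = 1711; 1711 ≡ 9 (mod 37); 9·33 ≡ 1, so inverse 33.
N/59 = 1073; 1073 ≡ 11 (mod 59); 11·43 ≡ 1, so inverse 43.
N/29 = 2183; 2183 ≡ 8 (mod 29); 8·11 ≡ 1, so inverse 11.
x ≡ 17·1711·33 + 41·1073·43 + 24·2183·11 = 3427882.
3427882 mod 63307 = 9304.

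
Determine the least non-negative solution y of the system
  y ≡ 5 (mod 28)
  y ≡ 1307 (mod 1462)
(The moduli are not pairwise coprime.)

gcd(28, 1462) = 2 and 2 | (1307 − 5), so the pair is consistent; merging gives y ≡ 11541 (mod 20468), where 20468 = lcm(28, 1462).
The solution is unique modulo lcm(28, 1462) = 20468.

11541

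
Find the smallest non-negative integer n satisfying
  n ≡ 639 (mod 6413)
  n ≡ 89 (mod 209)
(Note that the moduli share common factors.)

Combine the congruences pairwise.
gcd(6413, 209) = 11 and 11 | (89 − 639), so the pair is consistent; merging gives n ≡ 13465 (mod 121847), where 121847 = lcm(6413, 209).
The solution is unique modulo lcm(6413, 209) = 121847.

13465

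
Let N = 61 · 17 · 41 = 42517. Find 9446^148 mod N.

5121

Mod 61: 9446 ≡ 52; by Fermat, exponent reduces to 148 mod 60 = 28; 52^28 ≡ 58 (mod 61).
Mod 17: 9446 ≡ 11; by Fermat, exponent reduces to 148 mod 16 = 4; 11^4 ≡ 4 (mod 17).
Mod 41: 9446 ≡ 16; by Fermat, exponent reduces to 148 mod 40 = 28; 16^28 ≡ 37 (mod 41).
Combine by CRT: x ≡ 58 (mod 61), x ≡ 4 (mod 17), x ≡ 37 (mod 41) ⇒ x ≡ 5121 (mod 42517).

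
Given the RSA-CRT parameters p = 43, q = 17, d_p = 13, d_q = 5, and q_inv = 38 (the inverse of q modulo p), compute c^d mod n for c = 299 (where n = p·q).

193

m₁ = c^(d_p) mod p: c ≡ 41 (mod 43), and 41^13 mod 43 = 21.
m₂ = c^(d_q) mod q: c ≡ 10 (mod 17), and 10^5 mod 17 = 6.
h = q_inv·(m₁ − m₂) mod p = 38·(21 − 6) mod 43 = 11.
m = m₂ + h·q = 6 + 11·17 = 193.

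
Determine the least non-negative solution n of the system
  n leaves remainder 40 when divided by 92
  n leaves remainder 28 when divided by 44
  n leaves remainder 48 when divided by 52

gcd(92, 44) = 4 and 4 | (28 − 40), so the pair is consistent; merging gives n ≡ 776 (mod 1012), where 1012 = lcm(92, 44).
gcd(1012, 52) = 4 and 4 | (48 − 776), so the pair is consistent; merging gives n ≡ 776 (mod 13156), where 13156 = lcm(1012, 52).
The solution is unique modulo lcm(92, 44, 52) = 13156.

776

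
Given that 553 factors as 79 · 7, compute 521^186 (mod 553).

337

Mod 79: 521 ≡ 47; by Fermat, exponent reduces to 186 mod 78 = 30; 47^30 ≡ 21 (mod 79).
Mod 7: 521 ≡ 3; since 6 | 186, by Fermat 3^186 ≡ 1 (mod 7).
Combine by CRT: x ≡ 21 (mod 79), x ≡ 1 (mod 7) ⇒ x ≡ 337 (mod 553).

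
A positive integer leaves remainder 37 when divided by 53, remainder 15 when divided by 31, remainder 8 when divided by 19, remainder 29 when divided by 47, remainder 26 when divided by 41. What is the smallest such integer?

The moduli are pairwise coprime; N = 53·31·19·47·41 = 60155159.
N/53 = 1135003; 1135003 ≡ 8 (mod 53); 8·20 ≡ 1, so inverse 20.
N/31 = 1940489; 1940489 ≡ 13 (mod 31); 13·12 ≡ 1, so inverse 12.
N/19 = 3166061; 3166061 ≡ 15 (mod 19); 15·14 ≡ 1, so inverse 14.
N/47 = 1279897; 1279897 ≡ 40 (mod 47); 40·20 ≡ 1, so inverse 20.
N/41 = 1467199; 1467199 ≡ 14 (mod 41); 14·3 ≡ 1, so inverse 3.
a ≡ 37·1135003·20 + 15·1940489·12 + 8·3166061·14 + 29·1279897·20 + 26·1467199·3 = 2400570854.
2400570854 mod 60155159 = 54519653.

54519653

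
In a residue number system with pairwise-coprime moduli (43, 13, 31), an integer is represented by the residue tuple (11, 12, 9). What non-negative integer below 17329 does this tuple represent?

1559

From x ≡ 11 (mod 43) write x = 11 + 43t. Substituting into x ≡ 12 (mod 13) gives 43t ≡ 1 (mod 13), and since 4⁻¹ ≡ 10 (mod 13), t ≡ 10. Hence x ≡ 11 + 43·10 = 441 (mod 559).
From x ≡ 441 (mod 559) write x = 441 + 559t. Substituting into x ≡ 9 (mod 31) gives 559t ≡ 2 (mod 31), and since 1⁻¹ ≡ 1 (mod 31), t ≡ 2. Hence x ≡ 441 + 559·2 = 1559 (mod 17329).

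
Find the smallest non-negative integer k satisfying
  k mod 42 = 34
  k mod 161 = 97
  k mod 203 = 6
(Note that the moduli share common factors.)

gcd(42, 161) = 7 and 7 | (97 − 34), so the pair is consistent; merging gives k ≡ 580 (mod 966), where 966 = lcm(42, 161).
gcd(966, 203) = 7 and 7 | (6 − 580), so the pair is consistent; merging gives k ≡ 19900 (mod 28014), where 28014 = lcm(966, 203).
The solution is unique modulo lcm(42, 161, 203) = 28014.

19900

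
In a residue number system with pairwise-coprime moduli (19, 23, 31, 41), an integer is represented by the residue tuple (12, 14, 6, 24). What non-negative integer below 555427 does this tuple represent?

The moduli are pairwise coprime; N = 19·23·31·41 = 555427.
N/19 = 29233; 29233 ≡ 11 (mod 19); 11·7 ≡ 1, so inverse 7.
N/23 = 24149; 24149 ≡ 22 (mod 23); 22·22 ≡ 1, so inverse 22.
N/31 = 17917; 17917 ≡ 30 (mod 31); 30·30 ≡ 1, so inverse 30.
N/41 = 13547; 13547 ≡ 17 (mod 41); 17·29 ≡ 1, so inverse 29.
x ≡ 12·29233·7 + 14·24149·22 + 6·17917·30 + 24·13547·29 = 22547236.
22547236 mod 555427 = 330156.

330156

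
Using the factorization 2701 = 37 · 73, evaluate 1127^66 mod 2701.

Mod 37: 1127 ≡ 17; by Fermat, exponent reduces to 66 mod 36 = 30; 17^30 ≡ 11 (mod 37).
Mod 73: 1127 ≡ 32; 32^66 ≡ 64 (mod 73).
Combine by CRT: x ≡ 11 (mod 37), x ≡ 64 (mod 73) ⇒ x ≡ 1232 (mod 2701).

1232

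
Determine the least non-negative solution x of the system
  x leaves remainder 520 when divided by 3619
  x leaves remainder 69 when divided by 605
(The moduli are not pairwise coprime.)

gcd(3619, 605) = 11 and 11 | (69 − 520), so the pair is consistent; merging gives x ≡ 148899 (mod 199045), where 199045 = lcm(3619, 605).
The solution is unique modulo lcm(3619, 605) = 199045.

148899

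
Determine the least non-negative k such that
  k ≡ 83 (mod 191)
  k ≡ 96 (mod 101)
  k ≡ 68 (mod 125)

The moduli are pairwise coprime; N = 191·101·125 = 2411375.
N/191 = 12625; 12625 ≡ 19 (mod 191); 19·181 ≡ 1, so inverse 181.
N/101 = 23875; 23875 ≡ 39 (mod 101); 39·57 ≡ 1, so inverse 57.
N/125 = 19291; 19291 ≡ 41 (mod 125); 41·61 ≡ 1, so inverse 61.
k ≡ 83·12625·181 + 96·23875·57 + 68·19291·61 = 400328443.
400328443 mod 2411375 = 40193.

40193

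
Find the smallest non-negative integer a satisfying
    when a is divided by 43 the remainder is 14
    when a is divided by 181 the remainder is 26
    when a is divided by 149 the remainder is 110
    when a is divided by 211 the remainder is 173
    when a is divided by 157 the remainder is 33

The moduli are pairwise coprime; N = 43·181·149·211·157 = 38416288709.
N/43 = 893402063; 893402063 ≡ 7 (mod 43); 7·37 ≡ 1, so inverse 37.
N/181 = 212244689; 212244689 ≡ 107 (mod 181); 107·22 ≡ 1, so inverse 22.
N/149 = 257827441; 257827441 ≡ 76 (mod 149); 76·100 ≡ 1, so inverse 100.
N/211 = 182067719; 182067719 ≡ 39 (mod 211); 39·92 ≡ 1, so inverse 92.
N/157 = 244689737; 244689737 ≡ 56 (mod 157); 56·143 ≡ 1, so inverse 143.
a ≡ 14·893402063·37 + 26·212244689·22 + 110·257827441·100 + 173·182067719·92 + 33·244689737·143 = 7472768766249.
7472768766249 mod 38416288709 = 20008756703.

20008756703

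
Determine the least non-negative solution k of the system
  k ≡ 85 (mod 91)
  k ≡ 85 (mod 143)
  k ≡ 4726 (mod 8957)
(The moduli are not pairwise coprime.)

631716

gcd(91, 143) = 13 and 13 | (85 − 85), so the pair is consistent; merging gives k ≡ 85 (mod 1001), where 1001 = lcm(91, 143).
gcd(1001, 8957) = 13 and 13 | (4726 − 85), so the pair is consistent; merging gives k ≡ 631716 (mod 689689), where 689689 = lcm(1001, 8957).
The solution is unique modulo lcm(91, 143, 8957) = 689689.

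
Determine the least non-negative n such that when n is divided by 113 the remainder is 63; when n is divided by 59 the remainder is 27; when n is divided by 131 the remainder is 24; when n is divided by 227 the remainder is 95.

174470933

From n ≡ 63 (mod 113) write n = 63 + 113t. Substituting into n ≡ 27 (mod 59) gives 113t ≡ 23 (mod 59), and since 54⁻¹ ≡ 47 (mod 59), t ≡ 19. Hence n ≡ 63 + 113·19 = 2210 (mod 6667).
From n ≡ 2210 (mod 6667) write n = 2210 + 6667t. Substituting into n ≡ 24 (mod 131) gives 6667t ≡ 41 (mod 131), and since 117⁻¹ ≡ 28 (mod 131), t ≡ 100. Hence n ≡ 2210 + 6667·100 = 668910 (mod 873377).
From n ≡ 668910 (mod 873377) write n = 668910 + 873377t. Substituting into n ≡ 95 (mod 227) gives 873377t ≡ 154 (mod 227), and since 108⁻¹ ≡ 103 (mod 227), t ≡ 199. Hence n ≡ 668910 + 873377·199 = 174470933 (mod 198256579).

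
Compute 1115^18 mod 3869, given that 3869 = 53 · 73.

3239

Mod 53: 1115 ≡ 2; 2^18 ≡ 6 (mod 53).
Mod 73: 1115 ≡ 20; 20^18 ≡ 27 (mod 73).
Combine by CRT: x ≡ 6 (mod 53), x ≡ 27 (mod 73) ⇒ x ≡ 3239 (mod 3869).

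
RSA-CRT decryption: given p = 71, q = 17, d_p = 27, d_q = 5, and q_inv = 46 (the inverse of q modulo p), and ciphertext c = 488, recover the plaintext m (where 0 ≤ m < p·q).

m₁ = c^(d_p) mod p: c ≡ 62 (mod 71), and 62^27 mod 71 = 13.
m₂ = c^(d_q) mod q: c ≡ 12 (mod 17), and 12^5 mod 17 = 3.
h = q_inv·(m₁ − m₂) mod p = 46·(13 − 3) mod 71 = 34.
m = m₂ + h·q = 3 + 34·17 = 581.

581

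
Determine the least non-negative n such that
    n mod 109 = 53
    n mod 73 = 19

7465

Combine the congruences pairwise.
From n ≡ 53 (mod 109) write n = 53 + 109t. Substituting into n ≡ 19 (mod 73) gives 109t ≡ 39 (mod 73), and since 36⁻¹ ≡ 71 (mod 73), t ≡ 68. Hence n ≡ 53 + 109·68 = 7465 (mod 7957).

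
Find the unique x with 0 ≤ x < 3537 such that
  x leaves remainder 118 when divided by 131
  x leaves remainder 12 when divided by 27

1821

Combine the congruences pairwise.
From x ≡ 118 (mod 131) write x = 118 + 131t. Substituting into x ≡ 12 (mod 27) gives 131t ≡ 2 (mod 27), and since 23⁻¹ ≡ 20 (mod 27), t ≡ 13. Hence x ≡ 118 + 131·13 = 1821 (mod 3537).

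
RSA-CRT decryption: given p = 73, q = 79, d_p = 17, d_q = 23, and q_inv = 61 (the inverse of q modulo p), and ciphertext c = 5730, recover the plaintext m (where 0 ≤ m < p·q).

5692

m₁ = c^(d_p) mod p: c ≡ 36 (mod 73), and 36^17 mod 73 = 71.
m₂ = c^(d_q) mod q: c ≡ 42 (mod 79), and 42^23 mod 79 = 4.
h = q_inv·(m₁ − m₂) mod p = 61·(71 − 4) mod 73 = 72.
m = m₂ + h·q = 4 + 72·79 = 5692.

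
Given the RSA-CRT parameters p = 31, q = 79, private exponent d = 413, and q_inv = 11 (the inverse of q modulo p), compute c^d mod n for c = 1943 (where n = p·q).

296

d_p = d mod (p−1) = 413 mod 30 = 23; d_q = d mod (q−1) = 23.
m₁ = c^(d_p) mod p: c ≡ 21 (mod 31), and 21^23 mod 31 = 17.
m₂ = c^(d_q) mod q: c ≡ 47 (mod 79), and 47^23 mod 79 = 59.
h = q_inv·(m₁ − m₂) mod p = 11·(17 − 59) mod 31 = 3.
m = m₂ + h·q = 59 + 3·79 = 296.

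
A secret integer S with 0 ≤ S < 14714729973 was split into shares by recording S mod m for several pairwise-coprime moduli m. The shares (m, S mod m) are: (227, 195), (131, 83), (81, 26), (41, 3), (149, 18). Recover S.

5556948164

From S ≡ 195 (mod 227) write S = 195 + 227t. Substituting into S ≡ 83 (mod 131) gives 227t ≡ 19 (mod 131), and since 96⁻¹ ≡ 116 (mod 131), t ≡ 108. Hence S ≡ 195 + 227·108 = 24711 (mod 29737).
From S ≡ 24711 (mod 29737) write S = 24711 + 29737t. Substituting into S ≡ 26 (mod 81) gives 29737t ≡ 20 (mod 81), and since 10⁻¹ ≡ 73 (mod 81), t ≡ 2. Hence S ≡ 24711 + 29737·2 = 84185 (mod 2408697).
From S ≡ 84185 (mod 2408697) write S = 84185 + 2408697t. Substituting into S ≡ 3 (mod 41) gives 2408697t ≡ 32 (mod 41), and since 29⁻¹ ≡ 17 (mod 41), t ≡ 11. Hence S ≡ 84185 + 2408697·11 = 26579852 (mod 98756577).
From S ≡ 26579852 (mod 98756577) write S = 26579852 + 98756577t. Substituting into S ≡ 18 (mod 149) gives 98756577t ≡ 127 (mod 149), and since 122⁻¹ ≡ 11 (mod 149), t ≡ 56. Hence S ≡ 26579852 + 98756577·56 = 5556948164 (mod 14714729973).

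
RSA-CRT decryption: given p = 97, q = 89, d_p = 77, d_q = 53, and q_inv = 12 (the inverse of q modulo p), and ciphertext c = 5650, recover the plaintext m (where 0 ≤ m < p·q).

m₁ = c^(d_p) mod p: c ≡ 24 (mod 97), and 24^77 mod 97 = 88.
m₂ = c^(d_q) mod q: c ≡ 43 (mod 89), and 43^53 mod 89 = 56.
h = q_inv·(m₁ − m₂) mod p = 12·(88 − 56) mod 97 = 93.
m = m₂ + h·q = 56 + 93·89 = 8333.

8333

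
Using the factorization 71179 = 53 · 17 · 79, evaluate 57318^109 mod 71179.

50990

Mod 53: 57318 ≡ 25; by Fermat, exponent reduces to 109 mod 52 = 5; 25^5 ≡ 4 (mod 53).
Mod 17: 57318 ≡ 11; by Fermat, exponent reduces to 109 mod 16 = 13; 11^13 ≡ 7 (mod 17).
Mod 79: 57318 ≡ 43; by Fermat, exponent reduces to 109 mod 78 = 31; 43^31 ≡ 35 (mod 79).
Combine by CRT: x ≡ 4 (mod 53), x ≡ 7 (mod 17), x ≡ 35 (mod 79) ⇒ x ≡ 50990 (mod 71179).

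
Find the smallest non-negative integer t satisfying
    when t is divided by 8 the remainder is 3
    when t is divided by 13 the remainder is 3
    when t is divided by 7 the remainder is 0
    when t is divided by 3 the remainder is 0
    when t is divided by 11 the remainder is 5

The moduli are pairwise coprime; N = 8·13·7·3·11 = 24024.
N/8 = 3003; 3003 ≡ 3 (mod 8); 3·3 ≡ 1, so inverse 3.
N/13 = 1848; 1848 ≡ 2 (mod 13); 2·7 ≡ 1, so inverse 7.
N/7 = 3432; 3432 ≡ 2 (mod 7); 2·4 ≡ 1, so inverse 4.
N/3 = 8008; 8008 ≡ 1 (mod 3), inverse 1.
N/11 = 2184; 2184 ≡ 6 (mod 11); 6·2 ≡ 1, so inverse 2.
t ≡ 3·3003·3 + 3·1848·7 + 0·3432·4 + 0·8008·1 + 5·2184·2 = 87675.
87675 mod 24024 = 15603.

15603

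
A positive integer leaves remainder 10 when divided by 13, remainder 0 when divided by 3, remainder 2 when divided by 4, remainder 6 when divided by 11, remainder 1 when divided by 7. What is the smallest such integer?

7134

The moduli are pairwise coprime; N = 13·3·4·11·7 = 12012.
N/13 = 924; 924 ≡ 1 (mod 13), inverse 1.
N/3 = 4004; 4004 ≡ 2 (mod 3); 2·2 ≡ 1, so inverse 2.
N/4 = 3003; 3003 ≡ 3 (mod 4); 3·3 ≡ 1, so inverse 3.
N/11 = 1092; 1092 ≡ 3 (mod 11); 3·4 ≡ 1, so inverse 4.
N/7 = 1716; 1716 ≡ 1 (mod 7), inverse 1.
a ≡ 10·924·1 + 0·4004·2 + 2·3003·3 + 6·1092·4 + 1·1716·1 = 55182.
55182 mod 12012 = 7134.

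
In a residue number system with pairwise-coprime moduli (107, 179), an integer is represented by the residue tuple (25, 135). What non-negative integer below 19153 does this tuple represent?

From x ≡ 25 (mod 107) write x = 25 + 107t. Substituting into x ≡ 135 (mod 179) gives 107t ≡ 110 (mod 179), and since 107⁻¹ ≡ 87 (mod 179), t ≡ 83. Hence x ≡ 25 + 107·83 = 8906 (mod 19153).

8906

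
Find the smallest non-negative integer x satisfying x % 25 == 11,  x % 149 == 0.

2086

From x ≡ 11 (mod 25) write x = 11 + 25t. Substituting into x ≡ 0 (mod 149) gives 25t ≡ 138 (mod 149), and since 25⁻¹ ≡ 6 (mod 149), t ≡ 83. Hence x ≡ 11 + 25·83 = 2086 (mod 3725).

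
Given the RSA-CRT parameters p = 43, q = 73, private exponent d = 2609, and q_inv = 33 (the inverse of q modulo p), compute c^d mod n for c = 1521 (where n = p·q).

2257

d_p = d mod (p−1) = 2609 mod 42 = 5; d_q = d mod (q−1) = 17.
m₁ = c^(d_p) mod p: c ≡ 16 (mod 43), and 16^5 mod 43 = 21.
m₂ = c^(d_q) mod q: c ≡ 61 (mod 73), and 61^17 mod 73 = 67.
h = q_inv·(m₁ − m₂) mod p = 33·(21 − 67) mod 43 = 30.
m = m₂ + h·q = 67 + 30·73 = 2257.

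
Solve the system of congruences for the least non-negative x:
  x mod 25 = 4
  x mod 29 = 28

From x ≡ 4 (mod 25) write x = 4 + 25t. Substituting into x ≡ 28 (mod 29) gives 25t ≡ 24 (mod 29), and since 25⁻¹ ≡ 7 (mod 29), t ≡ 23. Hence x ≡ 4 + 25·23 = 579 (mod 725).

579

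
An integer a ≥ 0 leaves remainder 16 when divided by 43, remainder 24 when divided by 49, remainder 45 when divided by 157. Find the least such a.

From a ≡ 16 (mod 43) write a = 16 + 43t. Substituting into a ≡ 24 (mod 49) gives 43t ≡ 8 (mod 49), and since 43⁻¹ ≡ 8 (mod 49), t ≡ 15. Hence a ≡ 16 + 43·15 = 661 (mod 2107).
From a ≡ 661 (mod 2107) write a = 661 + 2107t. Substituting into a ≡ 45 (mod 157) gives 2107t ≡ 12 (mod 157), and since 66⁻¹ ≡ 69 (mod 157), t ≡ 43. Hence a ≡ 661 + 2107·43 = 91262 (mod 330799).

91262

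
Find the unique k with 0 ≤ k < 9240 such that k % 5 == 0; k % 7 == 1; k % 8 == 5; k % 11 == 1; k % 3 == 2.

7085

From k ≡ 0 (mod 5) write k = 0 + 5t. Substituting into k ≡ 1 (mod 7) gives 5t ≡ 1 (mod 7), and since 5⁻¹ ≡ 3 (mod 7), t ≡ 3. Hence k ≡ 0 + 5·3 = 15 (mod 35).
From k ≡ 15 (mod 35) write k = 15 + 35t. Substituting into k ≡ 5 (mod 8) gives 35t ≡ 6 (mod 8), and since 3⁻¹ ≡ 3 (mod 8), t ≡ 2. Hence k ≡ 15 + 35·2 = 85 (mod 280).
From k ≡ 85 (mod 280) write k = 85 + 280t. Substituting into k ≡ 1 (mod 11) gives 280t ≡ 4 (mod 11), and since 5⁻¹ ≡ 9 (mod 11), t ≡ 3. Hence k ≡ 85 + 280·3 = 925 (mod 3080).
From k ≡ 925 (mod 3080) write k = 925 + 3080t. Substituting into k ≡ 2 (mod 3) gives 3080t ≡ 1 (mod 3), and since 2⁻¹ ≡ 2 (mod 3), t ≡ 2. Hence k ≡ 925 + 3080·2 = 7085 (mod 9240).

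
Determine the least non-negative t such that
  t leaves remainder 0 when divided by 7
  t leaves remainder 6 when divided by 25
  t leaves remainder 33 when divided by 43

3731

From t ≡ 0 (mod 7) write t = 0 + 7s. Substituting into t ≡ 6 (mod 25) gives 7s ≡ 6 (mod 25), and since 7⁻¹ ≡ 18 (mod 25), s ≡ 8. Hence t ≡ 0 + 7·8 = 56 (mod 175).
From t ≡ 56 (mod 175) write t = 56 + 175s. Substituting into t ≡ 33 (mod 43) gives 175s ≡ 20 (mod 43), and since 3⁻¹ ≡ 29 (mod 43), s ≡ 21. Hence t ≡ 56 + 175·21 = 3731 (mod 7525).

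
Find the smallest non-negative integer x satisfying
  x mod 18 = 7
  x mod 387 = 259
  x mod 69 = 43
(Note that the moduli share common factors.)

Combine the congruences pairwise.
gcd(18, 387) = 9 and 9 | (259 − 7), so the pair is consistent; merging gives x ≡ 259 (mod 774), where 774 = lcm(18, 387).
gcd(774, 69) = 3 and 3 | (43 − 259), so the pair is consistent; merging gives x ≡ 3355 (mod 17802), where 17802 = lcm(774, 69).
The solution is unique modulo lcm(18, 387, 69) = 17802.

3355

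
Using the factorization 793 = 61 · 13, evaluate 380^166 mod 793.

Mod 61: 380 ≡ 14; by Fermat, exponent reduces to 166 mod 60 = 46; 14^46 ≡ 47 (mod 61).
Mod 13: 380 ≡ 3; by Fermat, exponent reduces to 166 mod 12 = 10; 3^10 ≡ 3 (mod 13).
Combine by CRT: x ≡ 47 (mod 61), x ≡ 3 (mod 13) ⇒ x ≡ 718 (mod 793).

718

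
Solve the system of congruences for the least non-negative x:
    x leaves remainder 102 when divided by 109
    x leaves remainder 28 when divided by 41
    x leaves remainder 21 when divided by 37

131556

The moduli are pairwise coprime; N = 109·41·37 = 165353.
N/109 = 1517; 1517 ≡ 100 (mod 109); 100·12 ≡ 1, so inverse 12.
N/41 = 4033; 4033 ≡ 15 (mod 41); 15·11 ≡ 1, so inverse 11.
N/37 = 4469; 4469 ≡ 29 (mod 37); 29·23 ≡ 1, so inverse 23.
x ≡ 102·1517·12 + 28·4033·11 + 21·4469·23 = 5257499.
5257499 mod 165353 = 131556.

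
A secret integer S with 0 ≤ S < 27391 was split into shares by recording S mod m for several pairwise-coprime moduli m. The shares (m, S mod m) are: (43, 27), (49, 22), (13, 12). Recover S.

From S ≡ 27 (mod 43) write S = 27 + 43t. Substituting into S ≡ 22 (mod 49) gives 43t ≡ 44 (mod 49), and since 43⁻¹ ≡ 8 (mod 49), t ≡ 9. Hence S ≡ 27 + 43·9 = 414 (mod 2107).
From S ≡ 414 (mod 2107) write S = 414 + 2107t. Substituting into S ≡ 12 (mod 13) gives 2107t ≡ 1 (mod 13), and since 1⁻¹ ≡ 1 (mod 13), t ≡ 1. Hence S ≡ 414 + 2107·1 = 2521 (mod 27391).

2521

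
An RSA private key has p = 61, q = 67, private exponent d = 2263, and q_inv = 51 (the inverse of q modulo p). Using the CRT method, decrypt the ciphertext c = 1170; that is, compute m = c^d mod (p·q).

d_p = d mod (p−1) = 2263 mod 60 = 43; d_q = d mod (q−1) = 19.
m₁ = c^(d_p) mod p: c ≡ 11 (mod 61), and 11^43 mod 61 = 50.
m₂ = c^(d_q) mod q: c ≡ 31 (mod 67), and 31^19 mod 67 = 63.
h = q_inv·(m₁ − m₂) mod p = 51·(50 − 63) mod 61 = 8.
m = m₂ + h·q = 63 + 8·67 = 599.

599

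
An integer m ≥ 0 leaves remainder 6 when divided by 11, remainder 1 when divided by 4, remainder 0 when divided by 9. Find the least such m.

From m ≡ 6 (mod 11) write m = 6 + 11t. Substituting into m ≡ 1 (mod 4) gives 11t ≡ 3 (mod 4), and since 3⁻¹ ≡ 3 (mod 4), t ≡ 1. Hence m ≡ 6 + 11·1 = 17 (mod 44).
From m ≡ 17 (mod 44) write m = 17 + 44t. Substituting into m ≡ 0 (mod 9) gives 44t ≡ 1 (mod 9), and since 8⁻¹ ≡ 8 (mod 9), t ≡ 8. Hence m ≡ 17 + 44·8 = 369 (mod 396).

369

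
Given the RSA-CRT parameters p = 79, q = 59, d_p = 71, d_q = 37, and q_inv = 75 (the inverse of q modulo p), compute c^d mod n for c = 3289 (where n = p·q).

m₁ = c^(d_p) mod p: c ≡ 50 (mod 79), and 50^71 mod 79 = 76.
m₂ = c^(d_q) mod q: c ≡ 44 (mod 59), and 44^37 mod 59 = 50.
h = q_inv·(m₁ − m₂) mod p = 75·(76 − 50) mod 79 = 54.
m = m₂ + h·q = 50 + 54·59 = 3236.

3236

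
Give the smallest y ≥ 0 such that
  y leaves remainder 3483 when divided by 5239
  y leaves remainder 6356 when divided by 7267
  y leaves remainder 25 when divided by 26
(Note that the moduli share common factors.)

Combine the congruences pairwise.
gcd(5239, 7267) = 169 and 169 | (6356 − 3483), so the pair is consistent; merging gives y ≡ 202565 (mod 225277), where 225277 = lcm(5239, 7267).
gcd(225277, 26) = 13 and 13 | (25 − 202565), so the pair is consistent; merging gives y ≡ 202565 (mod 450554), where 450554 = lcm(225277, 26).
The solution is unique modulo lcm(5239, 7267, 26) = 450554.

202565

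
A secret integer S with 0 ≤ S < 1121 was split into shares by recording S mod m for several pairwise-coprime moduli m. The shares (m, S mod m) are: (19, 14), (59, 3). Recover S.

888

From S ≡ 14 (mod 19) write S = 14 + 19t. Substituting into S ≡ 3 (mod 59) gives 19t ≡ 48 (mod 59), and since 19⁻¹ ≡ 28 (mod 59), t ≡ 46. Hence S ≡ 14 + 19·46 = 888 (mod 1121).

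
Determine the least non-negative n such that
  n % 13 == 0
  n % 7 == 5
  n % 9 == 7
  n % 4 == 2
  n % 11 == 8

33514

From n ≡ 0 (mod 13) write n = 0 + 13t. Substituting into n ≡ 5 (mod 7) gives 13t ≡ 5 (mod 7), and since 6⁻¹ ≡ 6 (mod 7), t ≡ 2. Hence n ≡ 0 + 13·2 = 26 (mod 91).
From n ≡ 26 (mod 91) write n = 26 + 91t. Substituting into n ≡ 7 (mod 9) gives 91t ≡ 8 (mod 9), and since 1⁻¹ ≡ 1 (mod 9), t ≡ 8. Hence n ≡ 26 + 91·8 = 754 (mod 819).
From n ≡ 754 (mod 819) write n = 754 + 819t. Substituting into n ≡ 2 (mod 4) gives 819t ≡ 0 (mod 4), and since 3⁻¹ ≡ 3 (mod 4), t ≡ 0. Hence n ≡ 754 + 819·0 = 754 (mod 3276).
From n ≡ 754 (mod 3276) write n = 754 + 3276t. Substituting into n ≡ 8 (mod 11) gives 3276t ≡ 2 (mod 11), and since 9⁻¹ ≡ 5 (mod 11), t ≡ 10. Hence n ≡ 754 + 3276·10 = 33514 (mod 36036).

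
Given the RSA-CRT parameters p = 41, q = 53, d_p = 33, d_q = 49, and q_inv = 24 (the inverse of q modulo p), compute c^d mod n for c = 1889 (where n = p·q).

1602

m₁ = c^(d_p) mod p: c ≡ 3 (mod 41), and 3^33 mod 41 = 3.
m₂ = c^(d_q) mod q: c ≡ 34 (mod 53), and 34^49 mod 53 = 12.
h = q_inv·(m₁ − m₂) mod p = 24·(3 − 12) mod 41 = 30.
m = m₂ + h·q = 12 + 30·53 = 1602.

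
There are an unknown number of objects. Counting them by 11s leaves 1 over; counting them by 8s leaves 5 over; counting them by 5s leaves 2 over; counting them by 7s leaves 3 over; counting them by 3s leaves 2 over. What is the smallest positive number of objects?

1277

Combine the congruences pairwise.
From N ≡ 1 (mod 11) write N = 1 + 11t. Substituting into N ≡ 5 (mod 8) gives 11t ≡ 4 (mod 8), and since 3⁻¹ ≡ 3 (mod 8), t ≡ 4. Hence N ≡ 1 + 11·4 = 45 (mod 88).
From N ≡ 45 (mod 88) write N = 45 + 88t. Substituting into N ≡ 2 (mod 5) gives 88t ≡ 2 (mod 5), and since 3⁻¹ ≡ 2 (mod 5), t ≡ 4. Hence N ≡ 45 + 88·4 = 397 (mod 440).
From N ≡ 397 (mod 440) write N = 397 + 440t. Substituting into N ≡ 3 (mod 7) gives 440t ≡ 5 (mod 7), and since 6⁻¹ ≡ 6 (mod 7), t ≡ 2. Hence N ≡ 397 + 440·2 = 1277 (mod 3080).
From N ≡ 1277 (mod 3080) write N = 1277 + 3080t. Substituting into N ≡ 2 (mod 3) gives 3080t ≡ 0 (mod 3), and since 2⁻¹ ≡ 2 (mod 3), t ≡ 0. Hence N ≡ 1277 + 3080·0 = 1277 (mod 9240).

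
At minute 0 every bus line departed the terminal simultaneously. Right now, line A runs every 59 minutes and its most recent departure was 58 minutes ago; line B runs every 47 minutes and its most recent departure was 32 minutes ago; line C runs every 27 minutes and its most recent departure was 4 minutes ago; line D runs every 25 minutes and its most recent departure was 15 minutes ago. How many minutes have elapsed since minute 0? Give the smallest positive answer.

The moduli are pairwise coprime; N = 59·47·27·25 = 1871775.
N/59 = 31725; 31725 ≡ 42 (mod 59); 42·52 ≡ 1, so inverse 52.
N/47 = 39825; 39825 ≡ 16 (mod 47); 16·3 ≡ 1, so inverse 3.
N/27 = 69325; 69325 ≡ 16 (mod 27); 16·22 ≡ 1, so inverse 22.
N/25 = 74871; 74871 ≡ 21 (mod 25); 21·6 ≡ 1, so inverse 6.
t ≡ 58·31725·52 + 32·39825·3 + 4·69325·22 + 15·74871·6 = 112344790.
112344790 mod 1871775 = 38290.

38290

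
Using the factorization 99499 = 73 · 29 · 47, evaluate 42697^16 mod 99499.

Mod 73: 42697 ≡ 65; 65^16 ≡ 8 (mod 73).
Mod 29: 42697 ≡ 9; 9^16 ≡ 23 (mod 29).
Mod 47: 42697 ≡ 21; 21^16 ≡ 14 (mod 47).
Combine by CRT: x ≡ 8 (mod 73), x ≡ 23 (mod 29), x ≡ 14 (mod 47) ⇒ x ≡ 78410 (mod 99499).

78410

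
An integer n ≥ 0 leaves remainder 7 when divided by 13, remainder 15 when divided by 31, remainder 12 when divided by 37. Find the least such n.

From n ≡ 7 (mod 13) write n = 7 + 13t. Substituting into n ≡ 15 (mod 31) gives 13t ≡ 8 (mod 31), and since 13⁻¹ ≡ 12 (mod 31), t ≡ 3. Hence n ≡ 7 + 13·3 = 46 (mod 403).
From n ≡ 46 (mod 403) write n = 46 + 403t. Substituting into n ≡ 12 (mod 37) gives 403t ≡ 3 (mod 37), and since 33⁻¹ ≡ 9 (mod 37), t ≡ 27. Hence n ≡ 46 + 403·27 = 10927 (mod 14911).

10927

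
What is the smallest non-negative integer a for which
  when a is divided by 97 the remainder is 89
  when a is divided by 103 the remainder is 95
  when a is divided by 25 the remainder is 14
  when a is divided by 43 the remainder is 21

The moduli are pairwise coprime; N = 97·103·25·43 = 10740325.
N/97 = 110725; 110725 ≡ 48 (mod 97); 48·95 ≡ 1, so inverse 95.
N/103 = 104275; 104275 ≡ 39 (mod 103); 39·37 ≡ 1, so inverse 37.
N/25 = 429613; 429613 ≡ 13 (mod 25); 13·2 ≡ 1, so inverse 2.
N/43 = 249775; 249775 ≡ 31 (mod 43); 31·25 ≡ 1, so inverse 25.
a ≡ 89·110725·95 + 95·104275·37 + 14·429613·2 + 21·249775·25 = 1445867539.
1445867539 mod 10740325 = 6663989.

6663989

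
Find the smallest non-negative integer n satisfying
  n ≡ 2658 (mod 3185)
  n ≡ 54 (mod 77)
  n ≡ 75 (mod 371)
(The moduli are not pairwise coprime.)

Combine the congruences pairwise.
gcd(3185, 77) = 7 and 7 | (54 − 2658), so the pair is consistent; merging gives n ≡ 21768 (mod 35035), where 35035 = lcm(3185, 77).
gcd(35035, 371) = 7 and 7 | (75 − 21768), so the pair is consistent; merging gives n ≡ 1598343 (mod 1856855), where 1856855 = lcm(35035, 371).
The solution is unique modulo lcm(3185, 77, 371) = 1856855.

1598343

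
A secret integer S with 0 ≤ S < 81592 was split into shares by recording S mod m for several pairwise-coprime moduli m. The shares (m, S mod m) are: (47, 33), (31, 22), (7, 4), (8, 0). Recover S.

From S ≡ 33 (mod 47) write S = 33 + 47t. Substituting into S ≡ 22 (mod 31) gives 47t ≡ 20 (mod 31), and since 16⁻¹ ≡ 2 (mod 31), t ≡ 9. Hence S ≡ 33 + 47·9 = 456 (mod 1457).
From S ≡ 456 (mod 1457) write S = 456 + 1457t. Substituting into S ≡ 4 (mod 7) gives 1457t ≡ 3 (mod 7), and since 1⁻¹ ≡ 1 (mod 7), t ≡ 3. Hence S ≡ 456 + 1457·3 = 4827 (mod 10199).
From S ≡ 4827 (mod 10199) write S = 4827 + 10199t. Substituting into S ≡ 0 (mod 8) gives 10199t ≡ 5 (mod 8), and since 7⁻¹ ≡ 7 (mod 8), t ≡ 3. Hence S ≡ 4827 + 10199·3 = 35424 (mod 81592).

35424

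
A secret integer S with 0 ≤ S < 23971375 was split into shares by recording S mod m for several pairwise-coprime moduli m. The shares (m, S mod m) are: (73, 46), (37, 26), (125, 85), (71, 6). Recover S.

The moduli are pairwise coprime; N = 73·37·125·71 = 23971375.
N/73 = 328375; 328375 ≡ 21 (mod 73); 21·7 ≡ 1, so inverse 7.
N/37 = 647875; 647875 ≡ 5 (mod 37); 5·15 ≡ 1, so inverse 15.
N/125 = 191771; 191771 ≡ 21 (mod 125); 21·6 ≡ 1, so inverse 6.
N/71 = 337625; 337625 ≡ 20 (mod 71); 20·32 ≡ 1, so inverse 32.
S ≡ 46·328375·7 + 26·647875·15 + 85·191771·6 + 6·337625·32 = 521035210.
521035210 mod 23971375 = 17636335.

17636335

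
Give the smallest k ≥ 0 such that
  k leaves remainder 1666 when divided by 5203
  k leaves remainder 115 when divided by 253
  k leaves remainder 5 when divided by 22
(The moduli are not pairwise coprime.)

gcd(5203, 253) = 11 and 11 | (115 − 1666), so the pair is consistent; merging gives k ≡ 110929 (mod 119669), where 119669 = lcm(5203, 253).
gcd(119669, 22) = 11 and 11 | (5 − 110929), so the pair is consistent; merging gives k ≡ 110929 (mod 239338), where 239338 = lcm(119669, 22).
The solution is unique modulo lcm(5203, 253, 22) = 239338.

110929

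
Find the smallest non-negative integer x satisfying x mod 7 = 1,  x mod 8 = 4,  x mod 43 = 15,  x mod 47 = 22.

38844

The moduli are pairwise coprime; N = 7·8·43·47 = 113176.
N/7 = 16168; 16168 ≡ 5 (mod 7); 5·3 ≡ 1, so inverse 3.
N/8 = 14147; 14147 ≡ 3 (mod 8); 3·3 ≡ 1, so inverse 3.
N/43 = 2632; 2632 ≡ 9 (mod 43); 9·24 ≡ 1, so inverse 24.
N/47 = 2408; 2408 ≡ 11 (mod 47); 11·30 ≡ 1, so inverse 30.
x ≡ 1·16168·3 + 4·14147·3 + 15·2632·24 + 22·2408·30 = 2755068.
2755068 mod 113176 = 38844.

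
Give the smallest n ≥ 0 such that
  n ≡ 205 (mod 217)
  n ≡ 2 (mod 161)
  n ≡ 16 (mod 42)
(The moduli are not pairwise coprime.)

gcd(217, 161) = 7 and 7 | (2 − 205), so the pair is consistent; merging gives n ≡ 1290 (mod 4991), where 4991 = lcm(217, 161).
gcd(4991, 42) = 7 and 7 | (16 − 1290), so the pair is consistent; merging gives n ≡ 11272 (mod 29946), where 29946 = lcm(4991, 42).
The solution is unique modulo lcm(217, 161, 42) = 29946.

11272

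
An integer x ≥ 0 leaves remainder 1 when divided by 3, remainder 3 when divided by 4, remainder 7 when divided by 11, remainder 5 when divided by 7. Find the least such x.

Combine the congruences pairwise.
From x ≡ 1 (mod 3) write x = 1 + 3t. Substituting into x ≡ 3 (mod 4) gives 3t ≡ 2 (mod 4), and since 3⁻¹ ≡ 3 (mod 4), t ≡ 2. Hence x ≡ 1 + 3·2 = 7 (mod 12).
From x ≡ 7 (mod 12) write x = 7 + 12t. Substituting into x ≡ 7 (mod 11) gives 12t ≡ 0 (mod 11), and since 1⁻¹ ≡ 1 (mod 11), t ≡ 0. Hence x ≡ 7 + 12·0 = 7 (mod 132).
From x ≡ 7 (mod 132) write x = 7 + 132t. Substituting into x ≡ 5 (mod 7) gives 132t ≡ 5 (mod 7), and since 6⁻¹ ≡ 6 (mod 7), t ≡ 2. Hence x ≡ 7 + 132·2 = 271 (mod 924).

271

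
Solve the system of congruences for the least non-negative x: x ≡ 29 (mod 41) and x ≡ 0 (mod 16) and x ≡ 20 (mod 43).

6384

The moduli are pairwise coprime; N = 41·16·43 = 28208.
N/41 = 688; 688 ≡ 32 (mod 41); 32·9 ≡ 1, so inverse 9.
N/16 = 1763; 1763 ≡ 3 (mod 16); 3·11 ≡ 1, so inverse 11.
N/43 = 656; 656 ≡ 11 (mod 43); 11·4 ≡ 1, so inverse 4.
x ≡ 29·688·9 + 0·1763·11 + 20·656·4 = 232048.
232048 mod 28208 = 6384.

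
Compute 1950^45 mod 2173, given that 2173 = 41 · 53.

Mod 41: 1950 ≡ 23; by Fermat, exponent reduces to 45 mod 40 = 5; 23^5 ≡ 40 (mod 41).
Mod 53: 1950 ≡ 42; 42^45 ≡ 36 (mod 53).
Combine by CRT: x ≡ 40 (mod 41), x ≡ 36 (mod 53) ⇒ x ≡ 778 (mod 2173).

778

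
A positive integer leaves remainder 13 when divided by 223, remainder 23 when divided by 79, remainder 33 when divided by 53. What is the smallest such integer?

613932

The moduli are pairwise coprime; M = 223·79·53 = 933701.
M/223 = 4187; 4187 ≡ 173 (mod 223); 173·165 ≡ 1, so inverse 165.
M/79 = 11819; 11819 ≡ 48 (mod 79); 48·28 ≡ 1, so inverse 28.
M/53 = 17617; 17617 ≡ 21 (mod 53); 21·48 ≡ 1, so inverse 48.
N ≡ 13·4187·165 + 23·11819·28 + 33·17617·48 = 44497879.
44497879 mod 933701 = 613932.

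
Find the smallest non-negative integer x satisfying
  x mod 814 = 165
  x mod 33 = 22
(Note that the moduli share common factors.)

979

gcd(814, 33) = 11 and 11 | (22 − 165), so the pair is consistent; merging gives x ≡ 979 (mod 2442), where 2442 = lcm(814, 33).
The solution is unique modulo lcm(814, 33) = 2442.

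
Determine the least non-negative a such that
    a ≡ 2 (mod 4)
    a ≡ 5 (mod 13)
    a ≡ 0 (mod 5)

From a ≡ 2 (mod 4) write a = 2 + 4t. Substituting into a ≡ 5 (mod 13) gives 4t ≡ 3 (mod 13), and since 4⁻¹ ≡ 10 (mod 13), t ≡ 4. Hence a ≡ 2 + 4·4 = 18 (mod 52).
From a ≡ 18 (mod 52) write a = 18 + 52t. Substituting into a ≡ 0 (mod 5) gives 52t ≡ 2 (mod 5), and since 2⁻¹ ≡ 3 (mod 5), t ≡ 1. Hence a ≡ 18 + 52·1 = 70 (mod 260).

70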